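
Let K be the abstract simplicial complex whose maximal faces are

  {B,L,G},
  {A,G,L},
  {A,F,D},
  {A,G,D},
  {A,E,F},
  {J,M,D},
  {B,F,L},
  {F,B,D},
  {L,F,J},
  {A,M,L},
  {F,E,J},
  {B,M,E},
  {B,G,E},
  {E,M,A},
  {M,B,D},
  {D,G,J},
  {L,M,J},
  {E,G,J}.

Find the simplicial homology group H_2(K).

H_2 = Z.

Fix the vertex order A < B < D < E < F < G < J < L < M and write every simplex with vertices in increasing order. Then dim K = 2 and the simplices of K are:

  0-simplices (9): A, B, D, E, F, G, J, L, M
  1-simplices (27): AD, AE, AF, AG, AL, AM, BD, BE, BF, BG, BL, BM, DF, DG, DJ, DM, EF, EG, EJ, EM, FJ, FL, GJ, GL, JL, JM, LM
  2-simplices (18): ADF, ADG, AEF, AEM, AGL, ALM, BDF, BDM, BEG, BEM, BFL, BGL, DGJ, DJM, EFJ, EGJ, FJL, JLM

so the chain groups are C_0 ≅ Z^9, C_1 ≅ Z^27, C_2 ≅ Z^18.

Boundary ∂_1: C_1 → C_0 is given by ∂[p,q] = [q] − [p].
This gives a 9×27 integer matrix of rank 8; reducing to Smith normal form yields diagonal entries (1,1,1,1,1,1,1,1).

∂_2: C_2 → C_1 sends each 2-simplex [p,q,r] to [q,r] − [p,r] + [p,q]. For instance
  ∂EFJ = FJ − EJ + EF,
  ∂AEF = EF − AF + AE.
This gives a 27×18 integer matrix of rank 17; reducing to Smith normal form yields diagonal entries (1,1,1,1,1,1,1,1,1,1,1,1,1,1,1,1,1).

Computing H_k = (kernel of ∂_k) / (image of ∂_{k+1}):

  H_2: rank ker ∂_2 − rank ∂_3 = (18 − 17) − 0 = 1, and there is no ∂_3, so H_2 ≅ Z.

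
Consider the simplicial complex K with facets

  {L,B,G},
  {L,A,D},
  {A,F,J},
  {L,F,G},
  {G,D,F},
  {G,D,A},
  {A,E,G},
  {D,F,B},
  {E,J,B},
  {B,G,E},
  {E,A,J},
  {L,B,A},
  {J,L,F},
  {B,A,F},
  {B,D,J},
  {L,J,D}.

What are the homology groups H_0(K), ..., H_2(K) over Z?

H_0 = Z,  H_1 = Z^2,  H_2 = Z.

Order the vertices as A < B < D < E < F < G < J < L. Listing each simplex with vertices in this order, K has dimension 2 with simplices:

  0-simplices (8): A, B, D, E, F, G, J, L
  1-simplices (24): AB, AD, AE, AF, AG, AJ, AL, BD, BE, BF, BG, BJ, BL, DF, DG, DJ, DL, EG, EJ, FG, FJ, FL, GL, JL
  2-simplices (16): ABF, ABL, ADG, ADL, AEG, AEJ, AFJ, BDF, BDJ, BEG, BEJ, BGL, DFG, DJL, FGL, FJL

Hence C_0 ≅ Z^8, C_1 ≅ Z^24, C_2 ≅ Z^16.

The boundary map ∂_1: C_1 → C_0 maps an edge to its endpoints' difference, ∂[p,q] = q − p.
The resulting 8×24 matrix has rank 7, and its Smith normal form has invariant factors (1,1,1,1,1,1,1).

The boundary map ∂_2: C_2 → C_1 sends each 2-simplex [p,q,r] to [q,r] − [p,r] + [p,q]. For instance
  ∂BEJ = EJ − BJ + BE,
  ∂ABF = BF − AF + AB.
The 24×16 boundary matrix has rank 15 and Smith normal form diag(1,1,1,1,1,1,1,1,1,1,1,1,1,1,1).

Now H_k = ker ∂_k / im ∂_{k+1}, so:

  H_0: rank C_0 − rank ∂_1 = 8 − 7 = 1, and the invariant factors of ∂_1 are all 1, so H_0 = Z.
  H_1: rank ker ∂_1 − rank ∂_2 = (24 − 7) − 15 = 2, and the invariant factors of ∂_2 are all 1, so H_1 = Z^2.
  H_2: rank ker ∂_2 − rank ∂_3 = (16 − 15) − 0 = 1, and there is no ∂_3, so H_2 = Z.

(K is a triangulation of the torus T^2.)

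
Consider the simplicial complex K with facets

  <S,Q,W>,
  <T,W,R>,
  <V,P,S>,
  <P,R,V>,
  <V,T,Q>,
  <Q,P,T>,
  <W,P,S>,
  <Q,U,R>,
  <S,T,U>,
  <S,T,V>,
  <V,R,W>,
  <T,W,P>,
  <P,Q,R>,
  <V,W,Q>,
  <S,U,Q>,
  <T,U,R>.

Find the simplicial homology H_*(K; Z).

H_0 = Z,  H_1 = Z^2,  H_2 = Z.

Order the vertices as P < Q < R < S < T < U < V < W. Listing each simplex with vertices in this order, K has dimension 2 with simplices:

  0-simplices (8): P, Q, R, S, T, U, V, W
  1-simplices (24): PQ, PR, PS, PT, PV, PW, QR, QS, QT, QU, QV, QW, RT, RU, RV, RW, ST, SU, SV, SW, TU, TV, TW, VW
  2-simplices (16): PQR, PQT, PRV, PSV, PSW, PTW, QRU, QSU, QSW, QTV, QVW, RTU, RTW, RVW, STU, STV

giving chain groups C_0 ≅ Z^8, C_1 ≅ Z^24, C_2 ≅ Z^16.

Boundary ∂_1: C_1 → C_0 sends each edge [p,q] (with p < q) to q − p. For instance
  ∂PR = R − P.
The 8×24 boundary matrix has rank 7 and Smith normal form diag(1,1,1,1,1,1,1).

The boundary map ∂_2: C_2 → C_1 acts by ∂[p,q,r] = [q,r] − [p,r] + [p,q]. For instance
  ∂PTW = TW − PW + PT,
  ∂STU = TU − SU + ST.
This gives a 24×16 integer matrix of rank 15; reducing to Smith normal form yields diagonal entries (1,1,1,1,1,1,1,1,1,1,1,1,1,1,1).

From H_k ≅ ker(∂_k) / im(∂_{k+1}) we obtain:

  H_0: rank C_0 − rank ∂_1 = 8 − 7 = 1, and the invariant factors of ∂_1 are all 1, so H_0 = Z.
  H_1: rank ker ∂_1 − rank ∂_2 = (24 − 7) − 15 = 2, and the invariant factors of ∂_2 are all 1, so H_1 = Z^2.
  H_2: rank ker ∂_2 − rank ∂_3 = (16 − 15) − 0 = 1, and there is no ∂_3, so H_2 = Z.

(K is a triangulation of the torus T^2.)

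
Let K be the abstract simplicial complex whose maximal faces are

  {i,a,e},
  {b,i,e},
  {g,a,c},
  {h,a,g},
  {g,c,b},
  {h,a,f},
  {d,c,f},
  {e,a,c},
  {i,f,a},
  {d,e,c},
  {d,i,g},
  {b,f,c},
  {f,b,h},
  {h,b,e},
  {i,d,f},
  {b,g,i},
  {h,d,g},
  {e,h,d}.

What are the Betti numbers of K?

b_0 = 1, b_1 = 2, b_2 = 1.

We work with the vertex ordering a < b < c < d < e < f < g < h < i. The simplices of K, each written with vertices in increasing order, are:

  0-simplices (9): a, b, c, d, e, f, g, h, i
  1-simplices (27): ac, ae, af, ag, ah, ai, bc, be, bf, bg, bh, bi, cd, ce, cf, cg, de, df, dg, dh, di, eh, ei, fh, fi, gh, gi
  2-simplices (18): ace, acg, aei, afh, afi, agh, bcf, bcg, beh, bei, bfh, bgi, cde, cdf, deh, dfi, dgh, dgi

so the chain groups are C_0 ≅ Z^9, C_1 ≅ Z^27, C_2 ≅ Z^18.

The boundary map ∂_1: C_1 → C_0 maps an edge to its endpoints' difference, ∂[p,q] = q − p. For instance
  ∂bf = f − b.
As a 9×27 matrix over Z this has rank 8, with invariant factors (1,1,1,1,1,1,1,1).

Boundary ∂_2: C_2 → C_1 sends each 2-simplex [p,q,r] to [q,r] − [p,r] + [p,q]. For instance
  ∂deh = eh − dh + de,
  ∂cde = de − ce + cd.
The 27×18 boundary matrix has rank 17 and Smith normal form diag(1,1,1,1,1,1,1,1,1,1,1,1,1,1,1,1,1).

Computing H_k = (kernel of ∂_k) / (image of ∂_{k+1}):

  H_0: rank C_0 − rank ∂_1 = 9 − 8 = 1, and the invariant factors of ∂_1 are all 1, so H_0 = Z.
  H_1: rank ker ∂_1 − rank ∂_2 = (27 − 8) − 17 = 2, and the invariant factors of ∂_2 are all 1, so H_1 = Z^2.
  H_2: rank ker ∂_2 − rank ∂_3 = (18 − 17) − 0 = 1, and there is no ∂_3, so H_2 = Z.

(K is a triangulation of the torus T^2.)

Hence the Betti numbers are b_0 = 1, b_1 = 2, b_2 = 1.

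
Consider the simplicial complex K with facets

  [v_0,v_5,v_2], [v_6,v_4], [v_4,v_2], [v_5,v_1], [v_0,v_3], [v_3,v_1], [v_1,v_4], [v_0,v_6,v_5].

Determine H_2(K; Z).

H_2 = 0.

Order the vertices as v_0 < v_1 < v_2 < v_3 < v_4 < v_5 < v_6. Listing each simplex with vertices in this order, K has dimension 2 with simplices:

  0-simplices (7): [v_0], [v_1], [v_2], [v_3], [v_4], [v_5], [v_6]
  1-simplices (11): [v_0,v_2], [v_0,v_3], [v_0,v_5], [v_0,v_6], [v_1,v_3], [v_1,v_4], [v_1,v_5], [v_2,v_4], [v_2,v_5], [v_4,v_6], [v_5,v_6]
  2-simplices (2): [v_0,v_2,v_5], [v_0,v_5,v_6]

Hence C_0 ≅ Z^7, C_1 ≅ Z^11, C_2 ≅ Z^2.

∂_1: C_1 → C_0 maps an edge to its endpoints' difference, ∂[p,q] = q − p.
As a 7×11 matrix over Z this has rank 6, with invariant factors (1,1,1,1,1,1).

The boundary map ∂_2: C_2 → C_1 maps a triangle to the signed sum of its edges. For instance
  ∂[v_0,v_5,v_6] = [v_5,v_6] − [v_0,v_6] + [v_0,v_5],
  ∂[v_0,v_2,v_5] = [v_2,v_5] − [v_0,v_5] + [v_0,v_2].
This gives a 11×2 integer matrix of rank 2; reducing to Smith normal form yields diagonal entries (1,1).

From H_k ≅ ker(∂_k) / im(∂_{k+1}) we obtain:

  H_2: rank ker ∂_2 − rank ∂_3 = (2 − 2) − 0 = 0, and there is no ∂_3, so H_2 = 0.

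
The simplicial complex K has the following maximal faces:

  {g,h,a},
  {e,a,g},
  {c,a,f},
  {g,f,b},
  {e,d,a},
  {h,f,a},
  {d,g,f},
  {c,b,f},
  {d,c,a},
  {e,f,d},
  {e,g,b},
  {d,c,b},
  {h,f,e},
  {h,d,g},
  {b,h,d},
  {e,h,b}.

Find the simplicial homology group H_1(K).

H_1 ≅ Z^2.

Take the total order a < b < c < d < e < f < g < h on the vertex set. Then K (dimension 2) consists of the simplices:

  0-simplices (8): a, b, c, d, e, f, g, h
  1-simplices (24): ac, ad, ae, af, ag, ah, bc, bd, be, bf, bg, bh, cd, cf, de, df, dg, dh, ef, eg, eh, fg, fh, gh
  2-simplices (16): acd, acf, ade, aeg, afh, agh, bcd, bcf, bdh, beg, beh, bfg, def, dfg, dgh, efh

Hence C_0 ≅ Z^8, C_1 ≅ Z^24, C_2 ≅ Z^16.

The boundary map ∂_1: C_1 → C_0 sends each edge [p,q] (with p < q) to q − p. For instance
  ∂eh = h − e.
This gives a 8×24 integer matrix of rank 7; reducing to Smith normal form yields diagonal entries (1,1,1,1,1,1,1).

∂_2: C_2 → C_1 acts by ∂[p,q,r] = [q,r] − [p,r] + [p,q]. For instance
  ∂bfg = fg − bg + bf,
  ∂beh = eh − bh + be.
This gives a 24×16 integer matrix of rank 15; reducing to Smith normal form yields diagonal entries (1,1,1,1,1,1,1,1,1,1,1,1,1,1,1).

Reading off H_k = ker ∂_k / im ∂_{k+1}:

  H_1: rank ker ∂_1 − rank ∂_2 = (24 − 7) − 15 = 2, and the invariant factors of ∂_2 are all 1, so H_1 ≅ Z^2.

(K is a triangulation of the torus T^2.)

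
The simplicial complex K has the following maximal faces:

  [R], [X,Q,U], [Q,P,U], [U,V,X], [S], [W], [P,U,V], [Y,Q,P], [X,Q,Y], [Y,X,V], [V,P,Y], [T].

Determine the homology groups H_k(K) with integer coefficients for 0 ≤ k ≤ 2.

K has 10 vertices, 12 edges, 8 triangles.
rank ∂_0 = 0, rank ∂_1 = 5 ⇒ b_0 = 10 − 0 − 5 = 5; all invariant factors of ∂_1 are 1 so no torsion. So H_0 ≅ Z^5.
rank ∂_1 = 5, rank ∂_2 = 7 ⇒ b_1 = 12 − 5 − 7 = 0; all invariant factors of ∂_2 are 1 so no torsion. So H_1 ≅ 0.
rank ∂_2 = 7, rank ∂_3 = 0 ⇒ b_2 = 8 − 7 − 0 = 1. So H_2 ≅ Z.

H_0 ≅ Z^5,  H_1 = 0,  H_2 ≅ Z.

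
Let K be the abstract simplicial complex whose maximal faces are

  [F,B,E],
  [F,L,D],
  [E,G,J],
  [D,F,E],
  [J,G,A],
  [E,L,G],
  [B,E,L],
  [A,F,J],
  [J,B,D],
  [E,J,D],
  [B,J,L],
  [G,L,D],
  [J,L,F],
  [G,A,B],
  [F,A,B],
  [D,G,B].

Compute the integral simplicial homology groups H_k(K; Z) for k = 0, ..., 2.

H_0 ≅ Z,  H_1 ≅ Z^2,  H_2 ≅ Z.

Fix the vertex order A < B < D < E < F < G < J < L and write every simplex with vertices in increasing order. Then dim K = 2 and the simplices of K are:

  0-simplices (8): A, B, D, E, F, G, J, L
  1-simplices (24): AB, AF, AG, AJ, BD, BE, BF, BG, BJ, BL, DE, DF, DG, DJ, DL, EF, EG, EJ, EL, FJ, FL, GJ, GL, JL
  2-simplices (16): ABF, ABG, AFJ, AGJ, BDG, BDJ, BEF, BEL, BJL, DEF, DEJ, DFL, DGL, EGJ, EGL, FJL

Hence C_0 ≅ Z^8, C_1 ≅ Z^24, C_2 ≅ Z^16.

Boundary ∂_1: C_1 → C_0 sends each edge [p,q] (with p < q) to q − p.
The resulting 8×24 matrix has rank 7, and its Smith normal form has invariant factors (1,1,1,1,1,1,1).

Boundary ∂_2: C_2 → C_1 sends each 2-simplex [p,q,r] to [q,r] − [p,r] + [p,q]. For instance
  ∂BEF = EF − BF + BE,
  ∂DGL = GL − DL + DG.
This gives a 24×16 integer matrix of rank 15; reducing to Smith normal form yields diagonal entries (1,1,1,1,1,1,1,1,1,1,1,1,1,1,1).

Reading off H_k = ker ∂_k / im ∂_{k+1}:

  H_0: rank C_0 − rank ∂_1 = 8 − 7 = 1, and the invariant factors of ∂_1 are all 1, so H_0 ≅ Z.
  H_1: rank ker ∂_1 − rank ∂_2 = (24 − 7) − 15 = 2, and the invariant factors of ∂_2 are all 1, so H_1 ≅ Z^2.
  H_2: rank ker ∂_2 − rank ∂_3 = (16 − 15) − 0 = 1, and there is no ∂_3, so H_2 ≅ Z.

(K is a triangulation of the torus T^2.)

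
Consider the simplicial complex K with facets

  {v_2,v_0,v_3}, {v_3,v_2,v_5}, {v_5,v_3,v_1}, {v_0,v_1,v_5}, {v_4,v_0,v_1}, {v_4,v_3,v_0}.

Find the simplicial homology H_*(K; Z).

Fix the vertex order v_0 < v_1 < v_2 < v_3 < v_4 < v_5 and write every simplex with vertices in increasing order. Then dim K = 2 and the simplices of K are:

  0-simplices (6): [v_0], [v_1], [v_2], [v_3], [v_4], [v_5]
  1-simplices (12): [v_0,v_1], [v_0,v_2], [v_0,v_3], [v_0,v_4], [v_0,v_5], [v_1,v_3], [v_1,v_4], [v_1,v_5], [v_2,v_3], [v_2,v_5], [v_3,v_4], [v_3,v_5]
  2-simplices (6): [v_0,v_1,v_4], [v_0,v_1,v_5], [v_0,v_2,v_3], [v_0,v_3,v_4], [v_1,v_3,v_5], [v_2,v_3,v_5]

giving chain groups C_0 ≅ Z^6, C_1 ≅ Z^12, C_2 ≅ Z^6.

Boundary ∂_1: C_1 → C_0 is given by ∂[p,q] = [q] − [p]. For instance
  ∂[v_3,v_5] = [v_5] − [v_3].
As a 6×12 matrix over Z this has rank 5, with invariant factors (1,1,1,1,1).

The boundary map ∂_2: C_2 → C_1 acts by ∂[p,q,r] = [q,r] − [p,r] + [p,q]. For instance
  ∂[v_0,v_1,v_4] = [v_1,v_4] − [v_0,v_4] + [v_0,v_1],
  ∂[v_0,v_3,v_4] = [v_3,v_4] − [v_0,v_4] + [v_0,v_3].
This gives a 12×6 integer matrix of rank 6; reducing to Smith normal form yields diagonal entries (1,1,1,1,1,1).

Reading off H_k = ker ∂_k / im ∂_{k+1}:

  H_0: rank C_0 − rank ∂_1 = 6 − 5 = 1, and the invariant factors of ∂_1 are all 1, so H_0 ≅ Z.
  H_1: rank ker ∂_1 − rank ∂_2 = (12 − 5) − 6 = 1, and the invariant factors of ∂_2 are all 1, so H_1 ≅ Z.
  H_2: rank ker ∂_2 − rank ∂_3 = (6 − 6) − 0 = 0, and there is no ∂_3, so H_2 ≅ 0.

(K is a triangulation of the cylinder S^1 x I.)

H_0 = Z,  H_1 = Z,  H_2 = 0.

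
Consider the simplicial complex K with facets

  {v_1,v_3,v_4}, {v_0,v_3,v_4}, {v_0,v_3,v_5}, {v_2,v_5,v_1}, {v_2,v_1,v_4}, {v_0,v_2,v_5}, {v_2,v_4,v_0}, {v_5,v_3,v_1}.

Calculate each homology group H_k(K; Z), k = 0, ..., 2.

H_0 ≅ Z,  H_1 = 0,  H_2 ≅ Z.

Fix the vertex order v_0 < v_1 < v_2 < v_3 < v_4 < v_5 and write every simplex with vertices in increasing order. Then dim K = 2 and the simplices of K are:

  0-simplices (6): [v_0], [v_1], [v_2], [v_3], [v_4], [v_5]
  1-simplices (12): [v_0,v_2], [v_0,v_3], [v_0,v_4], [v_0,v_5], [v_1,v_2], [v_1,v_3], [v_1,v_4], [v_1,v_5], [v_2,v_4], [v_2,v_5], [v_3,v_4], [v_3,v_5]
  2-simplices (8): [v_0,v_2,v_4], [v_0,v_2,v_5], [v_0,v_3,v_4], [v_0,v_3,v_5], [v_1,v_2,v_4], [v_1,v_2,v_5], [v_1,v_3,v_4], [v_1,v_3,v_5]

so the chain groups are C_0 ≅ Z^6, C_1 ≅ Z^12, C_2 ≅ Z^8.

The boundary map ∂_1: C_1 → C_0 is given by ∂[p,q] = [q] − [p]. For instance
  ∂[v_3,v_5] = [v_5] − [v_3].
As a 6×12 matrix over Z this has rank 5, with invariant factors (1,1,1,1,1).

Boundary ∂_2: C_2 → C_1 sends each 2-simplex [p,q,r] to [q,r] − [p,r] + [p,q]. For instance
  ∂[v_1,v_2,v_5] = [v_2,v_5] − [v_1,v_5] + [v_1,v_2],
  ∂[v_1,v_3,v_4] = [v_3,v_4] − [v_1,v_4] + [v_1,v_3].
The 12×8 boundary matrix has rank 7 and Smith normal form diag(1,1,1,1,1,1,1).

From H_k ≅ ker(∂_k) / im(∂_{k+1}) we obtain:

  H_0: rank C_0 − rank ∂_1 = 6 − 5 = 1, and the invariant factors of ∂_1 are all 1, so H_0 = Z.
  H_1: rank ker ∂_1 − rank ∂_2 = (12 − 5) − 7 = 0, and the invariant factors of ∂_2 are all 1, so H_1 = 0.
  H_2: rank ker ∂_2 − rank ∂_3 = (8 − 7) − 0 = 1, and there is no ∂_3, so H_2 = Z.

As a check, the Euler characteristic is 6 − 12 + 8 = 2, which agrees with 1 − 0 + 1 = 2.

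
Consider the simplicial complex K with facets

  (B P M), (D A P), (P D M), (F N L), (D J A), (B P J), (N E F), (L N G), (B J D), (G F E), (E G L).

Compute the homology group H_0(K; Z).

H_0 = Z^2.

We work with the vertex ordering A < B < D < E < F < G < J < L < M < N < P. The simplices of K, each written with vertices in increasing order, are:

  0-simplices (11): A, B, D, E, F, G, J, L, M, N, P
  1-simplices (22): AD, AJ, AP, BD, BJ, BM, BP, DJ, DM, DP, EF, EG, EL, EN, FG, FL, FN, GL, GN, JP, LN, MP
  2-simplices (11): ADJ, ADP, BDJ, BJP, BMP, DMP, EFG, EFN, EGL, FLN, GLN

giving chain groups C_0 ≅ Z^11, C_1 ≅ Z^22, C_2 ≅ Z^11.

Boundary ∂_1: C_1 → C_0 maps an edge to its endpoints' difference, ∂[p,q] = q − p.
This gives a 11×22 integer matrix of rank 9; reducing to Smith normal form yields diagonal entries (1,1,1,1,1,1,1,1,1).

∂_2: C_2 → C_1 acts by ∂[p,q,r] = [q,r] − [p,r] + [p,q]. For instance
  ∂BJP = JP − BP + BJ,
  ∂FLN = LN − FN + FL.
The resulting 22×11 matrix has rank 11, and its Smith normal form has invariant factors (1,1,1,1,1,1,1,1,1,1,1).

Now H_k = ker ∂_k / im ∂_{k+1}, so:

  H_0: rank C_0 − rank ∂_1 = 11 − 9 = 2, and the invariant factors of ∂_1 are all 1, so H_0 = Z^2.

(K is a triangulation of the disjoint union of the cylinder S^1 x I and the Möbius band.)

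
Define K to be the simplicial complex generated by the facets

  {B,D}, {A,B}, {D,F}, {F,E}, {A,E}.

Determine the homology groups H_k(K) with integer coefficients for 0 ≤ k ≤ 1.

H_0 ≅ Z,  H_1 ≅ Z.

Order the vertices as A < B < D < E < F. Listing each simplex with vertices in this order, K has dimension 1 with simplices:

  0-simplices (5): A, B, D, E, F
  1-simplices (5): AB, AE, BD, DF, EF

giving chain groups C_0 ≅ Z^5, C_1 ≅ Z^5.

∂_1: C_1 → C_0 is given by ∂[p,q] = [q] − [p]. For instance
  ∂BD = D − B.
The 5×5 boundary matrix has rank 4 and Smith normal form diag(1,1,1,1).

Now H_k = ker ∂_k / im ∂_{k+1}, so:

  H_0: rank C_0 − rank ∂_1 = 5 − 4 = 1, and the invariant factors of ∂_1 are all 1, so H_0 = Z.
  H_1: rank ker ∂_1 − rank ∂_2 = (5 − 4) − 0 = 1, and there is no ∂_2, so H_1 = Z.

As a check, the Euler characteristic is 5 − 5 = 0, which agrees with 1 − 1 = 0.
(K is a triangulation of the circle S^1.)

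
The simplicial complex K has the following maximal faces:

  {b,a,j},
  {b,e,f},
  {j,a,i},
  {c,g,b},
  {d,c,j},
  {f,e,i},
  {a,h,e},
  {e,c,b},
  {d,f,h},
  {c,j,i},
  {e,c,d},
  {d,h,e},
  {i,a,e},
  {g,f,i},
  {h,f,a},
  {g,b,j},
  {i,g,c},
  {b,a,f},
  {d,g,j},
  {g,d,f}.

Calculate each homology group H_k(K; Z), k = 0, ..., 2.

H_0 ≅ Z,  H_1 ≅ Z ⊕ Z/2Z,  H_2 = 0.

Order the vertices as a < b < c < d < e < f < g < h < i < j. Listing each simplex with vertices in this order, K has dimension 2 with simplices:

  0-simplices (10): a, b, c, d, e, f, g, h, i, j
  1-simplices (30): ab, ae, af, ah, ai, aj, bc, be, bf, bg, bj, cd, ce, cg, ci, cj, de, df, dg, dh, dj, ef, eh, ei, fg, fh, fi, gi, gj, ij
  2-simplices (20): abf, abj, aeh, aei, afh, aij, bce, bcg, bef, bgj, cde, cdj, cgi, cij, deh, dfg, dfh, dgj, efi, fgi

giving chain groups C_0 ≅ Z^10, C_1 ≅ Z^30, C_2 ≅ Z^20.

Boundary ∂_1: C_1 → C_0 is given by ∂[p,q] = [q] − [p]. For instance
  ∂df = f − d.
The 10×30 boundary matrix has rank 9 and Smith normal form diag(1,1,1,1,1,1,1,1,1).

∂_2: C_2 → C_1 sends each 2-simplex [p,q,r] to [q,r] − [p,r] + [p,q]. For instance
  ∂dfg = fg − dg + df,
  ∂efi = fi − ei + ef.
The 30×20 boundary matrix has rank 20 and Smith normal form diag(1,1,1,1,1,1,1,1,1,1,1,1,1,1,1,1,1,1,1,2).

Now H_k = ker ∂_k / im ∂_{k+1}, so:

  H_0: rank C_0 − rank ∂_1 = 10 − 9 = 1, and the invariant factors of ∂_1 are all 1, so H_0 = Z.
  H_1: rank ker ∂_1 − rank ∂_2 = (30 − 9) − 20 = 1, and ∂_2 has invariant factor 2 > 1, so H_1 = Z ⊕ Z/2Z.
  H_2: rank ker ∂_2 − rank ∂_3 = (20 − 20) − 0 = 0, and there is no ∂_3, so H_2 = 0.

As a check, the Euler characteristic is 10 − 30 + 20 = 0, which agrees with 1 − 1 + 0 = 0.
(K is a triangulation of the Klein bottle.)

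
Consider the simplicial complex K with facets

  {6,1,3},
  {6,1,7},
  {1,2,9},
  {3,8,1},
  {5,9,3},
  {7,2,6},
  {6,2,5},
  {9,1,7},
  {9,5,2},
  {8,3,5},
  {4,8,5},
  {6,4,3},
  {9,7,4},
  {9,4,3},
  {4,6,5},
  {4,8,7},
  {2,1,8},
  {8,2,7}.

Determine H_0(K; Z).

H_0 ≅ Z.

Fix the vertex order 1 < 2 < 3 < 4 < 5 < 6 < 7 < 8 < 9 and write every simplex with vertices in increasing order. Then dim K = 2 and the simplices of K are:

  0-simplices (9): [1], [2], [3], [4], [5], [6], [7], [8], [9]
  1-simplices (27): (27 of them)
  2-simplices (18): [1,2,8], [1,2,9], [1,3,6], [1,3,8], [1,6,7], [1,7,9], [2,5,6], [2,5,9], [2,6,7], [2,7,8], [3,4,6], [3,4,9], [3,5,8], [3,5,9], [4,5,6], [4,5,8], [4,7,8], [4,7,9]

giving chain groups C_0 ≅ Z^9, C_1 ≅ Z^27, C_2 ≅ Z^18.

The boundary map ∂_1: C_1 → C_0 maps an edge to its endpoints' difference, ∂[p,q] = q − p. For instance
  ∂[7,9] = [9] − [7].
The 9×27 boundary matrix has rank 8 and Smith normal form diag(1,1,1,1,1,1,1,1).

Boundary ∂_2: C_2 → C_1 maps a triangle to the signed sum of its edges. For instance
  ∂[2,6,7] = [6,7] − [2,7] + [2,6],
  ∂[3,4,6] = [4,6] − [3,6] + [3,4].
The 27×18 boundary matrix has rank 18 and Smith normal form diag(1,1,1,1,1,1,1,1,1,1,1,1,1,1,1,1,1,2).

Reading off H_k = ker ∂_k / im ∂_{k+1}:

  H_0: rank C_0 − rank ∂_1 = 9 − 8 = 1, and the invariant factors of ∂_1 are all 1, so H_0 = Z.

(K is a triangulation of the Klein bottle.)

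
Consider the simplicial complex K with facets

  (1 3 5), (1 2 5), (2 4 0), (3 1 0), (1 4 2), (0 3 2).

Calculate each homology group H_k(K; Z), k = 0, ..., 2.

Order the vertices as 0 < 1 < 2 < 3 < 4 < 5. Listing each simplex with vertices in this order, K has dimension 2 with simplices:

  0-simplices (6): [0], [1], [2], [3], [4], [5]
  1-simplices (12): [0,1], [0,2], [0,3], [0,4], [1,2], [1,3], [1,4], [1,5], [2,3], [2,4], [2,5], [3,5]
  2-simplices (6): [0,1,3], [0,2,3], [0,2,4], [1,2,4], [1,2,5], [1,3,5]

so the chain groups are C_0 ≅ Z^6, C_1 ≅ Z^12, C_2 ≅ Z^6.

Boundary ∂_1: C_1 → C_0 maps an edge to its endpoints' difference, ∂[p,q] = q − p.
This gives a 6×12 integer matrix of rank 5; reducing to Smith normal form yields diagonal entries (1,1,1,1,1).

∂_2: C_2 → C_1 acts by ∂[p,q,r] = [q,r] − [p,r] + [p,q]. For instance
  ∂[0,1,3] = [1,3] − [0,3] + [0,1],
  ∂[0,2,4] = [2,4] − [0,4] + [0,2].
This gives a 12×6 integer matrix of rank 6; reducing to Smith normal form yields diagonal entries (1,1,1,1,1,1).

Now H_k = ker ∂_k / im ∂_{k+1}, so:

  H_0: rank C_0 − rank ∂_1 = 6 − 5 = 1, and the invariant factors of ∂_1 are all 1, so H_0 ≅ Z.
  H_1: rank ker ∂_1 − rank ∂_2 = (12 − 5) − 6 = 1, and the invariant factors of ∂_2 are all 1, so H_1 ≅ Z.
  H_2: rank ker ∂_2 − rank ∂_3 = (6 − 6) − 0 = 0, and there is no ∂_3, so H_2 ≅ 0.

(K is a triangulation of the cylinder S^1 x I.)

H_0 ≅ Z,  H_1 ≅ Z,  H_2 = 0.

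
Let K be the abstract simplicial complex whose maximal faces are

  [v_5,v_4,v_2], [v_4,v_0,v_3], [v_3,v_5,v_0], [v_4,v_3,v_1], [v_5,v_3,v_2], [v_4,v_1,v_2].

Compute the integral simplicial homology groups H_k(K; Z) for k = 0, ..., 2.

H_0 ≅ Z,  H_1 ≅ Z,  H_2 = 0.

Order the vertices as v_0 < v_1 < v_2 < v_3 < v_4 < v_5. Listing each simplex with vertices in this order, K has dimension 2 with simplices:

  0-simplices (6): [v_0], [v_1], [v_2], [v_3], [v_4], [v_5]
  1-simplices (12): [v_0,v_3], [v_0,v_4], [v_0,v_5], [v_1,v_2], [v_1,v_3], [v_1,v_4], [v_2,v_3], [v_2,v_4], [v_2,v_5], [v_3,v_4], [v_3,v_5], [v_4,v_5]
  2-simplices (6): [v_0,v_3,v_4], [v_0,v_3,v_5], [v_1,v_2,v_4], [v_1,v_3,v_4], [v_2,v_3,v_5], [v_2,v_4,v_5]

giving chain groups C_0 ≅ Z^6, C_1 ≅ Z^12, C_2 ≅ Z^6.

Boundary ∂_1: C_1 → C_0 sends each edge [p,q] (with p < q) to q − p.
As a 6×12 matrix over Z this has rank 5, with invariant factors (1,1,1,1,1).

∂_2: C_2 → C_1 acts by ∂[p,q,r] = [q,r] − [p,r] + [p,q]. For instance
  ∂[v_0,v_3,v_5] = [v_3,v_5] − [v_0,v_5] + [v_0,v_3],
  ∂[v_2,v_4,v_5] = [v_4,v_5] − [v_2,v_5] + [v_2,v_4].
The 12×6 boundary matrix has rank 6 and Smith normal form diag(1,1,1,1,1,1).

Now H_k = ker ∂_k / im ∂_{k+1}, so:

  H_0: rank C_0 − rank ∂_1 = 6 − 5 = 1, and the invariant factors of ∂_1 are all 1, so H_0 = Z.
  H_1: rank ker ∂_1 − rank ∂_2 = (12 − 5) − 6 = 1, and the invariant factors of ∂_2 are all 1, so H_1 = Z.
  H_2: rank ker ∂_2 − rank ∂_3 = (6 − 6) − 0 = 0, and there is no ∂_3, so H_2 = 0.

As a check, the Euler characteristic is 6 − 12 + 6 = 0, which agrees with 1 − 1 + 0 = 0.
(K is a triangulation of the cylinder S^1 x I.)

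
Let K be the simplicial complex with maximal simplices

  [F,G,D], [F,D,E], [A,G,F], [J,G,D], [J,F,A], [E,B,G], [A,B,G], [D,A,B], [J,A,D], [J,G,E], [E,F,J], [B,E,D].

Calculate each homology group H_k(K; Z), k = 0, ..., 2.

H_0 ≅ Z,  H_1 ≅ Z/2,  H_2 = 0.

Fix the vertex order A < B < D < E < F < G < J and write every simplex with vertices in increasing order. Then dim K = 2 and the simplices of K are:

  0-simplices (7): A, B, D, E, F, G, J
  1-simplices (18): AB, AD, AF, AG, AJ, BD, BE, BG, DE, DF, DG, DJ, EF, EG, EJ, FG, FJ, GJ
  2-simplices (12): ABD, ABG, ADJ, AFG, AFJ, BDE, BEG, DEF, DFG, DGJ, EFJ, EGJ

giving chain groups C_0 ≅ Z^7, C_1 ≅ Z^18, C_2 ≅ Z^12.

Boundary ∂_1: C_1 → C_0 maps an edge to its endpoints' difference, ∂[p,q] = q − p. For instance
  ∂AJ = J − A.
As a 7×18 matrix over Z this has rank 6, with invariant factors (1,1,1,1,1,1).

∂_2: C_2 → C_1 acts by ∂[p,q,r] = [q,r] − [p,r] + [p,q]. For instance
  ∂ADJ = DJ − AJ + AD,
  ∂EGJ = GJ − EJ + EG.
The 18×12 boundary matrix has rank 12 and Smith normal form diag(1,1,1,1,1,1,1,1,1,1,1,2).

Computing H_k = (kernel of ∂_k) / (image of ∂_{k+1}):

  H_0: rank C_0 − rank ∂_1 = 7 − 6 = 1, and the invariant factors of ∂_1 are all 1, so H_0 ≅ Z.
  H_1: rank ker ∂_1 − rank ∂_2 = (18 − 6) − 12 = 0, and ∂_2 has invariant factor 2 > 1, so H_1 ≅ Z/2.
  H_2: rank ker ∂_2 − rank ∂_3 = (12 − 12) − 0 = 0, and there is no ∂_3, so H_2 ≅ 0.

As a check, the Euler characteristic is 7 − 18 + 12 = 1, which agrees with 1 − 0 + 0 = 1.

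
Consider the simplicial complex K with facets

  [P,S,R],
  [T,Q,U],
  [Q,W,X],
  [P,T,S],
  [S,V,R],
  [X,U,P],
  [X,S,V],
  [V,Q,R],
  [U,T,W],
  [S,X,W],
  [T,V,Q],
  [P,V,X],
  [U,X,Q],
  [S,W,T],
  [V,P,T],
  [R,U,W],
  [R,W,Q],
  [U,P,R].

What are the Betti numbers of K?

K has 9 vertices, 27 edges, 18 triangles.
rank ∂_0 = 0, rank ∂_1 = 8 ⇒ b_0 = 9 − 0 − 8 = 1; all invariant factors of ∂_1 are 1 so no torsion. So H_0 = Z.
rank ∂_1 = 8, rank ∂_2 = 18 ⇒ b_1 = 27 − 8 − 18 = 1; ∂_2 has invariant factor(s) [2] giving torsion. So H_1 = Z × Z/2.
rank ∂_2 = 18, rank ∂_3 = 0 ⇒ b_2 = 18 − 18 − 0 = 0. So H_2 = 0.

b_0 = 1, b_1 = 1, b_2 = 0.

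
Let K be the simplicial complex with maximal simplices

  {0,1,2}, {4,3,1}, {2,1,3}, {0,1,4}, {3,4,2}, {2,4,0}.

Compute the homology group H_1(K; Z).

Take the total order 0 < 1 < 2 < 3 < 4 on the vertex set. Then K (dimension 2) consists of the simplices:

  0-simplices (5): [0], [1], [2], [3], [4]
  1-simplices (9): [0,1], [0,2], [0,4], [1,2], [1,3], [1,4], [2,3], [2,4], [3,4]
  2-simplices (6): [0,1,2], [0,1,4], [0,2,4], [1,2,3], [1,3,4], [2,3,4]

Hence C_0 ≅ Z^5, C_1 ≅ Z^9, C_2 ≅ Z^6.

Boundary ∂_1: C_1 → C_0 is given by ∂[p,q] = [q] − [p].
This gives a 5×9 integer matrix of rank 4; reducing to Smith normal form yields diagonal entries (1,1,1,1).

Boundary ∂_2: C_2 → C_1 sends each 2-simplex [p,q,r] to [q,r] − [p,r] + [p,q]. For instance
  ∂[0,2,4] = [2,4] − [0,4] + [0,2],
  ∂[0,1,4] = [1,4] − [0,4] + [0,1].
As a 9×6 matrix over Z this has rank 5, with invariant factors (1,1,1,1,1).

From H_k ≅ ker(∂_k) / im(∂_{k+1}) we obtain:

  H_1: rank ker ∂_1 − rank ∂_2 = (9 − 4) − 5 = 0, and the invariant factors of ∂_2 are all 1, so H_1 ≅ 0.

H_1 ≅ 0.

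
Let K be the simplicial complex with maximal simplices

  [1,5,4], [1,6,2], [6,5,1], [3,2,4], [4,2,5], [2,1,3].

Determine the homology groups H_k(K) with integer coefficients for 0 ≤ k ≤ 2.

Order the vertices as 1 < 2 < 3 < 4 < 5 < 6. Listing each simplex with vertices in this order, K has dimension 2 with simplices:

  0-simplices (6): [1], [2], [3], [4], [5], [6]
  1-simplices (12): [1,2], [1,3], [1,4], [1,5], [1,6], [2,3], [2,4], [2,5], [2,6], [3,4], [4,5], [5,6]
  2-simplices (6): [1,2,3], [1,2,6], [1,4,5], [1,5,6], [2,3,4], [2,4,5]

so the chain groups are C_0 ≅ Z^6, C_1 ≅ Z^12, C_2 ≅ Z^6.

∂_1: C_1 → C_0 maps an edge to its endpoints' difference, ∂[p,q] = q − p.
The 6×12 boundary matrix has rank 5 and Smith normal form diag(1,1,1,1,1).

∂_2: C_2 → C_1 acts by ∂[p,q,r] = [q,r] − [p,r] + [p,q]. For instance
  ∂[1,5,6] = [5,6] − [1,6] + [1,5],
  ∂[1,2,3] = [2,3] − [1,3] + [1,2].
This gives a 12×6 integer matrix of rank 6; reducing to Smith normal form yields diagonal entries (1,1,1,1,1,1).

From H_k ≅ ker(∂_k) / im(∂_{k+1}) we obtain:

  H_0: rank C_0 − rank ∂_1 = 6 − 5 = 1, and the invariant factors of ∂_1 are all 1, so H_0 ≅ Z.
  H_1: rank ker ∂_1 − rank ∂_2 = (12 − 5) − 6 = 1, and the invariant factors of ∂_2 are all 1, so H_1 ≅ Z.
  H_2: rank ker ∂_2 − rank ∂_3 = (6 − 6) − 0 = 0, and there is no ∂_3, so H_2 ≅ 0.

As a check, the Euler characteristic is 6 − 12 + 6 = 0, which agrees with 1 − 1 + 0 = 0.

H_0 ≅ Z,  H_1 ≅ Z,  H_2 = 0.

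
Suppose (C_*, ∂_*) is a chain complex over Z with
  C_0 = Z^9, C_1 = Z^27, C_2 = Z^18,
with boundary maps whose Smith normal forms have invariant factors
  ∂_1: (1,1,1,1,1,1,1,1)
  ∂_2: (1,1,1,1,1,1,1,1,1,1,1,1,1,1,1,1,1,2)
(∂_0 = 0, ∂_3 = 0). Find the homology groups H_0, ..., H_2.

H_0 = Z,  H_1 = Z × Z/2,  H_2 = 0.

H_0: b_0 = 9 − 0 − 8 = 1; torsion from ∂_1 factors > 1: none. So H_0 = Z.
H_1: b_1 = 27 − 8 − 18 = 1; torsion from ∂_2 factors > 1: [2]. So H_1 = Z × Z/2.
H_2: b_2 = 18 − 18 − 0 = 0; torsion from ∂_3 factors > 1: none. So H_2 = 0.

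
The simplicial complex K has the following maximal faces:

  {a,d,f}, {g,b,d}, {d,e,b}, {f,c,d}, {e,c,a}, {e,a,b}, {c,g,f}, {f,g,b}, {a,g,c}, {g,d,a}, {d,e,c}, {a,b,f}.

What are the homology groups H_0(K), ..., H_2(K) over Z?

H_0 = Z,  H_1 = Z/2Z,  H_2 = 0.

Order the vertices as a < b < c < d < e < f < g. Listing each simplex with vertices in this order, K has dimension 2 with simplices:

  0-simplices (7): a, b, c, d, e, f, g
  1-simplices (18): ab, ac, ad, ae, af, ag, bd, be, bf, bg, cd, ce, cf, cg, de, df, dg, fg
  2-simplices (12): abe, abf, ace, acg, adf, adg, bde, bdg, bfg, cde, cdf, cfg

Hence C_0 ≅ Z^7, C_1 ≅ Z^18, C_2 ≅ Z^12.

The boundary map ∂_1: C_1 → C_0 maps an edge to its endpoints' difference, ∂[p,q] = q − p.
As a 7×18 matrix over Z this has rank 6, with invariant factors (1,1,1,1,1,1).

Boundary ∂_2: C_2 → C_1 sends each 2-simplex [p,q,r] to [q,r] − [p,r] + [p,q]. For instance
  ∂cde = de − ce + cd,
  ∂ace = ce − ae + ac.
This gives a 18×12 integer matrix of rank 12; reducing to Smith normal form yields diagonal entries (1,1,1,1,1,1,1,1,1,1,1,2).

Now H_k = ker ∂_k / im ∂_{k+1}, so:

  H_0: rank C_0 − rank ∂_1 = 7 − 6 = 1, and the invariant factors of ∂_1 are all 1, so H_0 = Z.
  H_1: rank ker ∂_1 − rank ∂_2 = (18 − 6) − 12 = 0, and ∂_2 has invariant factor 2 > 1, so H_1 = Z/2Z.
  H_2: rank ker ∂_2 − rank ∂_3 = (12 − 12) − 0 = 0, and there is no ∂_3, so H_2 = 0.

(K is a triangulation of the real projective plane RP^2.)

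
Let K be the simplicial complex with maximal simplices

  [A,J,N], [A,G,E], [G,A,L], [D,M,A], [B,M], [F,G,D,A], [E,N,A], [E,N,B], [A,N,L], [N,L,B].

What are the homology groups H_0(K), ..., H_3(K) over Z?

H_0 = Z,  H_1 = Z,  H_2 = 0,  H_3 = 0.

Order the vertices as A < B < D < E < F < G < J < L < M < N. Listing each simplex with vertices in this order, K has dimension 3 with simplices:

  0-simplices (10): A, B, D, E, F, G, J, L, M, N
  1-simplices (21): AD, AE, AF, AG, AJ, AL, AM, AN, BE, BL, BM, BN, DF, DG, DM, EG, EN, FG, GL, JN, LN
  2-simplices (12): ADF, ADG, ADM, AEG, AEN, AFG, AGL, AJN, ALN, BEN, BLN, DFG
  3-simplices (1): ADFG

Hence C_0 ≅ Z^10, C_1 ≅ Z^21, C_2 ≅ Z^12, C_3 ≅ Z^1.

Boundary ∂_1: C_1 → C_0 sends each edge [p,q] (with p < q) to q − p. For instance
  ∂AM = M − A.
The 10×21 boundary matrix has rank 9 and Smith normal form diag(1,1,1,1,1,1,1,1,1).

∂_2: C_2 → C_1 sends each 2-simplex [p,q,r] to [q,r] − [p,r] + [p,q]. For instance
  ∂DFG = FG − DG + DF,
  ∂ADG = DG − AG + AD.
The resulting 21×12 matrix has rank 11, and its Smith normal form has invariant factors (1,1,1,1,1,1,1,1,1,1,1).

Boundary ∂_3: C_3 → C_2 sends each 3-simplex σ to the alternating sum Σ_i (−1)^i (σ with its i-th vertex removed). For instance
  ∂ADFG = DFG − AFG + ADG − ADF.
As a 12×1 matrix over Z this has rank 1, with invariant factors (1).

Now H_k = ker ∂_k / im ∂_{k+1}, so:

  H_0: rank C_0 − rank ∂_1 = 10 − 9 = 1, and the invariant factors of ∂_1 are all 1, so H_0 ≅ Z.
  H_1: rank ker ∂_1 − rank ∂_2 = (21 − 9) − 11 = 1, and the invariant factors of ∂_2 are all 1, so H_1 ≅ Z.
  H_2: rank ker ∂_2 − rank ∂_3 = (12 − 11) − 1 = 0, and the invariant factors of ∂_3 are all 1, so H_2 ≅ 0.
  H_3: rank ker ∂_3 − rank ∂_4 = (1 − 1) − 0 = 0, and there is no ∂_4, so H_3 ≅ 0.

As a check, the Euler characteristic is 10 − 21 + 12 − 1 = 0, which agrees with 1 − 1 + 0 − 0 = 0.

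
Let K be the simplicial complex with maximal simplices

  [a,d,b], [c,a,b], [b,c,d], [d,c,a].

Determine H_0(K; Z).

Order the vertices as a < b < c < d. Listing each simplex with vertices in this order, K has dimension 2 with simplices:

  0-simplices (4): a, b, c, d
  1-simplices (6): ab, ac, ad, bc, bd, cd
  2-simplices (4): abc, abd, acd, bcd

giving chain groups C_0 ≅ Z^4, C_1 ≅ Z^6, C_2 ≅ Z^4.

The boundary map ∂_1: C_1 → C_0 sends each edge [p,q] (with p < q) to q − p.
As a 4×6 matrix over Z this has rank 3, with invariant factors (1,1,1).

Boundary ∂_2: C_2 → C_1 maps a triangle to the signed sum of its edges. For instance
  ∂acd = cd − ad + ac,
  ∂abd = bd − ad + ab.
As a 6×4 matrix over Z this has rank 3, with invariant factors (1,1,1).

Computing H_k = (kernel of ∂_k) / (image of ∂_{k+1}):

  H_0: rank C_0 − rank ∂_1 = 4 − 3 = 1, and the invariant factors of ∂_1 are all 1, so H_0 ≅ Z.

H_0 = Z.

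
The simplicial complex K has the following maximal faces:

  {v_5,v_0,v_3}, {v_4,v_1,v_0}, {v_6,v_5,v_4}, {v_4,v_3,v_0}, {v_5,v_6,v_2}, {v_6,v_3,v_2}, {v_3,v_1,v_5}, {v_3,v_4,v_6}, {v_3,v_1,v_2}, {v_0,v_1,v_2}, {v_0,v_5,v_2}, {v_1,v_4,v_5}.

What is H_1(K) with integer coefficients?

H_1 ≅ Z_2.

Order the vertices as v_0 < v_1 < v_2 < v_3 < v_4 < v_5 < v_6. Listing each simplex with vertices in this order, K has dimension 2 with simplices:

  0-simplices (7): [v_0], [v_1], [v_2], [v_3], [v_4], [v_5], [v_6]
  1-simplices (18): (18 of them)
  2-simplices (12): (12 of them)

giving chain groups C_0 ≅ Z^7, C_1 ≅ Z^18, C_2 ≅ Z^12.

The boundary map ∂_1: C_1 → C_0 sends each edge [p,q] (with p < q) to q − p. For instance
  ∂[v_1,v_3] = [v_3] − [v_1].
The 7×18 boundary matrix has rank 6 and Smith normal form diag(1,1,1,1,1,1).

The boundary map ∂_2: C_2 → C_1 acts by ∂[p,q,r] = [q,r] − [p,r] + [p,q]. For instance
  ∂[v_0,v_3,v_4] = [v_3,v_4] − [v_0,v_4] + [v_0,v_3],
  ∂[v_1,v_2,v_3] = [v_2,v_3] − [v_1,v_3] + [v_1,v_2].
This gives a 18×12 integer matrix of rank 12; reducing to Smith normal form yields diagonal entries (1,1,1,1,1,1,1,1,1,1,1,2).

From H_k ≅ ker(∂_k) / im(∂_{k+1}) we obtain:

  H_1: rank ker ∂_1 − rank ∂_2 = (18 − 6) − 12 = 0, and ∂_2 has invariant factor 2 > 1, so H_1 = Z_2.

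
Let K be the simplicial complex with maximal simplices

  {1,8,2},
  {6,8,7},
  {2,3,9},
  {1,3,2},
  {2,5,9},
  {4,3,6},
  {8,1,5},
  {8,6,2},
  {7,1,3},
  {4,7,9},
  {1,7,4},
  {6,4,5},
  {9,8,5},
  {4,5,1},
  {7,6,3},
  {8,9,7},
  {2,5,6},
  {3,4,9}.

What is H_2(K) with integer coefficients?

H_2 ≅ 0.

K has 9 vertices, 27 edges, 18 triangles.
rank ∂_2 = 18, rank ∂_3 = 0 ⇒ b_2 = 18 − 18 − 0 = 0. So H_2 = 0.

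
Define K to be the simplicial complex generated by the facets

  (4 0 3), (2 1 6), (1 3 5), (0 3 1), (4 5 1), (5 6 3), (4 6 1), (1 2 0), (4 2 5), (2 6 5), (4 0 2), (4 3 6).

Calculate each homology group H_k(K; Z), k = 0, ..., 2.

Order the vertices as 0 < 1 < 2 < 3 < 4 < 5 < 6. Listing each simplex with vertices in this order, K has dimension 2 with simplices:

  0-simplices (7): [0], [1], [2], [3], [4], [5], [6]
  1-simplices (18): [0,1], [0,2], [0,3], [0,4], [1,2], [1,3], [1,4], [1,5], [1,6], [2,4], [2,5], [2,6], [3,4], [3,5], [3,6], [4,5], [4,6], [5,6]
  2-simplices (12): [0,1,2], [0,1,3], [0,2,4], [0,3,4], [1,2,6], [1,3,5], [1,4,5], [1,4,6], [2,4,5], [2,5,6], [3,4,6], [3,5,6]

giving chain groups C_0 ≅ Z^7, C_1 ≅ Z^18, C_2 ≅ Z^12.

Boundary ∂_1: C_1 → C_0 is given by ∂[p,q] = [q] − [p]. For instance
  ∂[3,5] = [5] − [3].
The 7×18 boundary matrix has rank 6 and Smith normal form diag(1,1,1,1,1,1).

Boundary ∂_2: C_2 → C_1 acts by ∂[p,q,r] = [q,r] − [p,r] + [p,q]. For instance
  ∂[3,5,6] = [5,6] − [3,6] + [3,5],
  ∂[2,5,6] = [5,6] − [2,6] + [2,5].
The resulting 18×12 matrix has rank 12, and its Smith normal form has invariant factors (1,1,1,1,1,1,1,1,1,1,1,2).

Reading off H_k = ker ∂_k / im ∂_{k+1}:

  H_0: rank C_0 − rank ∂_1 = 7 − 6 = 1, and the invariant factors of ∂_1 are all 1, so H_0 ≅ Z.
  H_1: rank ker ∂_1 − rank ∂_2 = (18 − 6) − 12 = 0, and ∂_2 has invariant factor 2 > 1, so H_1 ≅ Z/2Z.
  H_2: rank ker ∂_2 − rank ∂_3 = (12 − 12) − 0 = 0, and there is no ∂_3, so H_2 ≅ 0.

As a check, the Euler characteristic is 7 − 18 + 12 = 1, which agrees with 1 − 0 + 0 = 1.

H_0 ≅ Z,  H_1 ≅ Z/2Z,  H_2 = 0.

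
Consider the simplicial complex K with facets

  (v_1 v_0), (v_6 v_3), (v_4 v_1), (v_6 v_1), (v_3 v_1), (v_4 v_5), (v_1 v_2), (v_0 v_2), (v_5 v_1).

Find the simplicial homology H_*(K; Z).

Take the total order v_0 < v_1 < v_2 < v_3 < v_4 < v_5 < v_6 on the vertex set. Then K (dimension 1) consists of the simplices:

  0-simplices (7): [v_0], [v_1], [v_2], [v_3], [v_4], [v_5], [v_6]
  1-simplices (9): [v_0,v_1], [v_0,v_2], [v_1,v_2], [v_1,v_3], [v_1,v_4], [v_1,v_5], [v_1,v_6], [v_3,v_6], [v_4,v_5]

Hence C_0 ≅ Z^7, C_1 ≅ Z^9.

The boundary map ∂_1: C_1 → C_0 maps an edge to its endpoints' difference, ∂[p,q] = q − p. For instance
  ∂[v_4,v_5] = [v_5] − [v_4].
This gives a 7×9 integer matrix of rank 6; reducing to Smith normal form yields diagonal entries (1,1,1,1,1,1).

From H_k ≅ ker(∂_k) / im(∂_{k+1}) we obtain:

  H_0: rank C_0 − rank ∂_1 = 7 − 6 = 1, and the invariant factors of ∂_1 are all 1, so H_0 = Z.
  H_1: rank ker ∂_1 − rank ∂_2 = (9 − 6) − 0 = 3, and there is no ∂_2, so H_1 = Z^3.

As a check, the Euler characteristic is 7 − 9 = -2, which agrees with 1 − 3 = -2.

H_0 ≅ Z,  H_1 ≅ Z^3.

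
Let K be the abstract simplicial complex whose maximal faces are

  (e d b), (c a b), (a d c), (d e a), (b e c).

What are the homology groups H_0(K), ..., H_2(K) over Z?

Fix the vertex order a < b < c < d < e and write every simplex with vertices in increasing order. Then dim K = 2 and the simplices of K are:

  0-simplices (5): a, b, c, d, e
  1-simplices (10): ab, ac, ad, ae, bc, bd, be, cd, ce, de
  2-simplices (5): abc, acd, ade, bce, bde

giving chain groups C_0 ≅ Z^5, C_1 ≅ Z^10, C_2 ≅ Z^5.

The boundary map ∂_1: C_1 → C_0 sends each edge [p,q] (with p < q) to q − p.
The resulting 5×10 matrix has rank 4, and its Smith normal form has invariant factors (1,1,1,1).

Boundary ∂_2: C_2 → C_1 maps a triangle to the signed sum of its edges. For instance
  ∂bde = de − be + bd,
  ∂acd = cd − ad + ac.
The resulting 10×5 matrix has rank 5, and its Smith normal form has invariant factors (1,1,1,1,1).

Now H_k = ker ∂_k / im ∂_{k+1}, so:

  H_0: rank C_0 − rank ∂_1 = 5 − 4 = 1, and the invariant factors of ∂_1 are all 1, so H_0 ≅ Z.
  H_1: rank ker ∂_1 − rank ∂_2 = (10 − 4) − 5 = 1, and the invariant factors of ∂_2 are all 1, so H_1 ≅ Z.
  H_2: rank ker ∂_2 − rank ∂_3 = (5 − 5) − 0 = 0, and there is no ∂_3, so H_2 ≅ 0.

As a check, the Euler characteristic is 5 − 10 + 5 = 0, which agrees with 1 − 1 + 0 = 0.
(K is a triangulation of the Möbius band.)

H_0 ≅ Z,  H_1 ≅ Z,  H_2 = 0.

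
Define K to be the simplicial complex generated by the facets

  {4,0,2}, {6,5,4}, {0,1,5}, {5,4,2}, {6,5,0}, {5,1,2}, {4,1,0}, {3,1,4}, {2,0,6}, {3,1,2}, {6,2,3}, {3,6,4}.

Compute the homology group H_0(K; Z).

H_0 = Z.

K has 7 vertices, 18 edges, 12 triangles.
rank ∂_0 = 0, rank ∂_1 = 6 ⇒ b_0 = 7 − 0 − 6 = 1; all invariant factors of ∂_1 are 1 so no torsion. So H_0 = Z.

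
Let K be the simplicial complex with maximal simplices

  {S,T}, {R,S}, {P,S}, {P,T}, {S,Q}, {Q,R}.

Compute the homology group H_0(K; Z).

H_0 = Z.

We work with the vertex ordering P < Q < R < S < T. The simplices of K, each written with vertices in increasing order, are:

  0-simplices (5): P, Q, R, S, T
  1-simplices (6): PS, PT, QR, QS, RS, ST

so the chain groups are C_0 ≅ Z^5, C_1 ≅ Z^6.

∂_1: C_1 → C_0 maps an edge to its endpoints' difference, ∂[p,q] = q − p. For instance
  ∂ST = T − S.
As a 5×6 matrix over Z this has rank 4, with invariant factors (1,1,1,1).

Now H_k = ker ∂_k / im ∂_{k+1}, so:

  H_0: rank C_0 − rank ∂_1 = 5 − 4 = 1, and the invariant factors of ∂_1 are all 1, so H_0 ≅ Z.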